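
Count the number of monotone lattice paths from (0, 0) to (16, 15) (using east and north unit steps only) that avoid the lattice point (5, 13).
Number of paths = 299871891

Total paths from (0, 0) to (16, 15): C(31, 16) = 300540195. Paths through (5, 13): (paths (0, 0) → (5, 13)) × (paths (5, 13) → (16, 15)) = C(18, 5) · C(13, 11) = 8568 · 78 = 668304. Avoidance count = 300540195 − 668304 = 299871891.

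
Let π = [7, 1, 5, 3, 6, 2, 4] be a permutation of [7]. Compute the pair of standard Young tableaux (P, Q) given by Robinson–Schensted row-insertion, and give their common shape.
P = [1, 2, 4] / [3, 6] / [5] / [7];  Q = [1, 3, 5] / [2, 7] / [4] / [6];  common shape = (3, 2, 1, 1)

Row-insert the values π_1, π_2, … into P one at a time, bumping the leftmost entry strictly greater than the inserted value down to the next row. The recording tableau Q records, in position (i, j), the step at which that cell was added to P.
  Insert 7 (step 1): P = [7];  Q = [1]
  Insert 1 (step 2): P = [1] / [7];  Q = [1] / [2]
  Insert 5 (step 3): P = [1, 5] / [7];  Q = [1, 3] / [2]
  Insert 3 (step 4): P = [1, 3] / [5] / [7];  Q = [1, 3] / [2] / [4]
  Insert 6 (step 5): P = [1, 3, 6] / [5] / [7];  Q = [1, 3, 5] / [2] / [4]
  Insert 2 (step 6): P = [1, 2, 6] / [3] / [5] / [7];  Q = [1, 3, 5] / [2] / [4] / [6]
  Insert 4 (step 7): P = [1, 2, 4] / [3, 6] / [5] / [7];  Q = [1, 3, 5] / [2, 7] / [4] / [6]
Final shape: (3, 2, 1, 1).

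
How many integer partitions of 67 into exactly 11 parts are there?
p(67, 11 parts) = 167672

Partitions of n into exactly k parts are in bijection with partitions of n − k into at most k parts (subtract 1 from each part). So p(67, exactly 11) = p(56, parts ≤ 11). Computing via the recurrence p(m, j) = p(m, j−1) + p(m−j, j) gives 167672.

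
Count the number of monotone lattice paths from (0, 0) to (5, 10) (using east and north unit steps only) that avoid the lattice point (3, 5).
Number of paths = 1827

Total paths from (0, 0) to (5, 10): C(15, 5) = 3003. Paths through (3, 5): (paths (0, 0) → (3, 5)) × (paths (3, 5) → (5, 10)) = C(8, 3) · C(7, 2) = 56 · 21 = 1176. Avoidance count = 3003 − 1176 = 1827.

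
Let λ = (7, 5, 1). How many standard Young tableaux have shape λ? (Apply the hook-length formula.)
# SYT of shape (7, 5, 1) = 2860

Hook-length formula: f^λ = n! / Π hook(c), product over all cells c of the Young diagram. For λ = (7, 5, 1), n = 13 boxes. Hook lengths by row (left-to-right, top-to-bottom): [9, 7, 6, 5, 4, 2, 1]; [6, 4, 3, 2, 1]; [1]. Product of hooks = 2177280. So f^λ = 13! / 2177280 = 6227020800 / 2177280 = 2860.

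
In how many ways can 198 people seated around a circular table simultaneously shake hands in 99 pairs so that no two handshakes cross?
C_99 = 227508830794229349661819540395688853956041682601541047340

These noncrossing handshakes are counted by the Catalan number C_n = (1/(n + 1)) · C(2n, n). For n = 99: C_99 = (1/100) · C(198, 99) = 22750883079422934966181954039568885395604168260154104734000/100 = 227508830794229349661819540395688853956041682601541047340.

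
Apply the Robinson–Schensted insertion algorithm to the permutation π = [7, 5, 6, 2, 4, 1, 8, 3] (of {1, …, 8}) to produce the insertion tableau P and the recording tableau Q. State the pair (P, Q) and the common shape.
P = [1, 3, 8] / [2, 4] / [5, 6] / [7];  Q = [1, 3, 7] / [2, 5] / [4, 8] / [6];  common shape = (3, 2, 2, 1)

Row-insert the values π_1, π_2, … into P one at a time, bumping the leftmost entry strictly greater than the inserted value down to the next row. The recording tableau Q records, in position (i, j), the step at which that cell was added to P.
  Insert 7 (step 1): P = [7];  Q = [1]
  Insert 5 (step 2): P = [5] / [7];  Q = [1] / [2]
  Insert 6 (step 3): P = [5, 6] / [7];  Q = [1, 3] / [2]
  Insert 2 (step 4): P = [2, 6] / [5] / [7];  Q = [1, 3] / [2] / [4]
  Insert 4 (step 5): P = [2, 4] / [5, 6] / [7];  Q = [1, 3] / [2, 5] / [4]
  Insert 1 (step 6): P = [1, 4] / [2, 6] / [5] / [7];  Q = [1, 3] / [2, 5] / [4] / [6]
  Insert 8 (step 7): P = [1, 4, 8] / [2, 6] / [5] / [7];  Q = [1, 3, 7] / [2, 5] / [4] / [6]
  Insert 3 (step 8): P = [1, 3, 8] / [2, 4] / [5, 6] / [7];  Q = [1, 3, 7] / [2, 5] / [4, 8] / [6]
Final shape: (3, 2, 2, 1).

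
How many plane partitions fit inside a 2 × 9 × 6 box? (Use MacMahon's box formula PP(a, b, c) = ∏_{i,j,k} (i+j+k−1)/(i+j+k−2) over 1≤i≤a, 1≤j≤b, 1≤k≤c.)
PP(2, 9, 6) = 5725720

Evaluate the triple product over i = 1..2, j = 1..9, k = 1..6. The factors are (2/1) · (3/2) · (4/3) · (5/4) · (6/5) · (7/6) · (3/2) · (4/3) · … (108 factors total). The numerators and denominators telescope so the product is an integer; carrying out the multiplication exactly gives PP(2, 9, 6) = 5725720.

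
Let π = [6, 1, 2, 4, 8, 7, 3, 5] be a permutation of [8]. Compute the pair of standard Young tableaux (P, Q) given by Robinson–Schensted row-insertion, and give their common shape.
P = [1, 2, 3, 5] / [4, 7] / [6, 8];  Q = [1, 3, 4, 5] / [2, 6] / [7, 8];  common shape = (4, 2, 2)

Row-insert the values π_1, π_2, … into P one at a time, bumping the leftmost entry strictly greater than the inserted value down to the next row. The recording tableau Q records, in position (i, j), the step at which that cell was added to P.
  Insert 6 (step 1): P = [6];  Q = [1]
  Insert 1 (step 2): P = [1] / [6];  Q = [1] / [2]
  Insert 2 (step 3): P = [1, 2] / [6];  Q = [1, 3] / [2]
  Insert 4 (step 4): P = [1, 2, 4] / [6];  Q = [1, 3, 4] / [2]
  Insert 8 (step 5): P = [1, 2, 4, 8] / [6];  Q = [1, 3, 4, 5] / [2]
  Insert 7 (step 6): P = [1, 2, 4, 7] / [6, 8];  Q = [1, 3, 4, 5] / [2, 6]
  Insert 3 (step 7): P = [1, 2, 3, 7] / [4, 8] / [6];  Q = [1, 3, 4, 5] / [2, 6] / [7]
  Insert 5 (step 8): P = [1, 2, 3, 5] / [4, 7] / [6, 8];  Q = [1, 3, 4, 5] / [2, 6] / [7, 8]
Final shape: (4, 2, 2).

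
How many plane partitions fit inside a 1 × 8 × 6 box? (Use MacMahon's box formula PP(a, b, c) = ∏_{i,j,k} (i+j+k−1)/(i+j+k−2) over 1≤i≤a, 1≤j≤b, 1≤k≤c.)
PP(1, 8, 6) = 3003

Evaluate the triple product over i = 1..1, j = 1..8, k = 1..6. The factors are (2/1) · (3/2) · (4/3) · (5/4) · (6/5) · (7/6) · (3/2) · (4/3) · … (48 factors total). The numerators and denominators telescope so the product is an integer; carrying out the multiplication exactly gives PP(1, 8, 6) = 3003.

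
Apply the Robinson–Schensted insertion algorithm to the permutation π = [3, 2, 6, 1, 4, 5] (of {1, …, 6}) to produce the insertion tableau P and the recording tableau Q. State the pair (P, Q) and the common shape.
P = [1, 4, 5] / [2, 6] / [3];  Q = [1, 3, 6] / [2, 5] / [4];  common shape = (3, 2, 1)

Row-insert the values π_1, π_2, … into P one at a time, bumping the leftmost entry strictly greater than the inserted value down to the next row. The recording tableau Q records, in position (i, j), the step at which that cell was added to P.
  Insert 3 (step 1): P = [3];  Q = [1]
  Insert 2 (step 2): P = [2] / [3];  Q = [1] / [2]
  Insert 6 (step 3): P = [2, 6] / [3];  Q = [1, 3] / [2]
  Insert 1 (step 4): P = [1, 6] / [2] / [3];  Q = [1, 3] / [2] / [4]
  Insert 4 (step 5): P = [1, 4] / [2, 6] / [3];  Q = [1, 3] / [2, 5] / [4]
  Insert 5 (step 6): P = [1, 4, 5] / [2, 6] / [3];  Q = [1, 3, 6] / [2, 5] / [4]
Final shape: (3, 2, 1).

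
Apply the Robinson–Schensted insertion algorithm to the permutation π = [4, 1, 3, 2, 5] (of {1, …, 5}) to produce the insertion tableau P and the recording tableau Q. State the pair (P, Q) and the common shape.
P = [1, 2, 5] / [3] / [4];  Q = [1, 3, 5] / [2] / [4];  common shape = (3, 1, 1)

Row-insert the values π_1, π_2, … into P one at a time, bumping the leftmost entry strictly greater than the inserted value down to the next row. The recording tableau Q records, in position (i, j), the step at which that cell was added to P.
  Insert 4 (step 1): P = [4];  Q = [1]
  Insert 1 (step 2): P = [1] / [4];  Q = [1] / [2]
  Insert 3 (step 3): P = [1, 3] / [4];  Q = [1, 3] / [2]
  Insert 2 (step 4): P = [1, 2] / [3] / [4];  Q = [1, 3] / [2] / [4]
  Insert 5 (step 5): P = [1, 2, 5] / [3] / [4];  Q = [1, 3, 5] / [2] / [4]
Final shape: (3, 1, 1).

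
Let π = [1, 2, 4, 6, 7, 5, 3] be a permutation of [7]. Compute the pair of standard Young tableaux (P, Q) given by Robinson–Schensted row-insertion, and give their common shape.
P = [1, 2, 3, 5, 7] / [4] / [6];  Q = [1, 2, 3, 4, 5] / [6] / [7];  common shape = (5, 1, 1)

Row-insert the values π_1, π_2, … into P one at a time, bumping the leftmost entry strictly greater than the inserted value down to the next row. The recording tableau Q records, in position (i, j), the step at which that cell was added to P.
  Insert 1 (step 1): P = [1];  Q = [1]
  Insert 2 (step 2): P = [1, 2];  Q = [1, 2]
  Insert 4 (step 3): P = [1, 2, 4];  Q = [1, 2, 3]
  Insert 6 (step 4): P = [1, 2, 4, 6];  Q = [1, 2, 3, 4]
  Insert 7 (step 5): P = [1, 2, 4, 6, 7];  Q = [1, 2, 3, 4, 5]
  Insert 5 (step 6): P = [1, 2, 4, 5, 7] / [6];  Q = [1, 2, 3, 4, 5] / [6]
  Insert 3 (step 7): P = [1, 2, 3, 5, 7] / [4] / [6];  Q = [1, 2, 3, 4, 5] / [6] / [7]
Final shape: (5, 1, 1).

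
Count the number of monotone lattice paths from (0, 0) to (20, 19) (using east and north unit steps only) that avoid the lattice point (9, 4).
Number of paths = 63399060010

Total paths from (0, 0) to (20, 19): C(39, 20) = 68923264410. Paths through (9, 4): (paths (0, 0) → (9, 4)) × (paths (9, 4) → (20, 19)) = C(13, 9) · C(26, 11) = 715 · 7726160 = 5524204400. Avoidance count = 68923264410 − 5524204400 = 63399060010.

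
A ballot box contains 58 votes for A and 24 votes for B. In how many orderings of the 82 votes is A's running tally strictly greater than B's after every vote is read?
Strict-lead orderings = 135149486797357273800

Total orderings of the 82 votes with 58 for A: C(82, 58) = 325948762275979307400. By the Bertrand ballot formula (Cycle Lemma / reflection principle), the number of orderings in which A is strictly ahead of B throughout is (p − q)/(p + q) · C(p + q, p) = (58 − 24)/(58 + 24) · 325948762275979307400 = 135149486797357273800.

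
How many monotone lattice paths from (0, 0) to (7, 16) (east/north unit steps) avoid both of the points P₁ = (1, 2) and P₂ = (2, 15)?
Number of paths = 128313

Inclusion–exclusion. Total paths: C(23, 7) = 245157. Through P₁: C(3, 1)·C(20, 6) = 116280. Through P₂: C(17, 2)·C(6, 5) = 816. Since P₁ is strictly southwest of P₂, a monotone path through both must visit P₁ then P₂; paths through both = C(3, 1)·C(14, 1)·C(6, 5) = 252. Avoid both = 245157 − 116280 − 816 + 252 = 128313.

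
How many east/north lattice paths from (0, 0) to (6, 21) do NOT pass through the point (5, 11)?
Number of paths = 247962

Total paths from (0, 0) to (6, 21): C(27, 6) = 296010. Paths through (5, 11): (paths (0, 0) → (5, 11)) × (paths (5, 11) → (6, 21)) = C(16, 5) · C(11, 1) = 4368 · 11 = 48048. Avoidance count = 296010 − 48048 = 247962.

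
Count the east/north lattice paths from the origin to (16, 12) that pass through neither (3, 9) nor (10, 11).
Number of paths = 27884983

Inclusion–exclusion. Total paths: C(28, 16) = 30421755. Through P₁: C(12, 3)·C(16, 13) = 123200. Through P₂: C(21, 10)·C(7, 6) = 2469012. Since P₁ is strictly southwest of P₂, a monotone path through both must visit P₁ then P₂; paths through both = C(12, 3)·C(9, 7)·C(7, 6) = 55440. Avoid both = 30421755 − 123200 − 2469012 + 55440 = 27884983.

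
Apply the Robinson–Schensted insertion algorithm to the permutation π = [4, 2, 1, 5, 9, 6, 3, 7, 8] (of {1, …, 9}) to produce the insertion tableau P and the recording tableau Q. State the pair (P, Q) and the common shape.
P = [1, 3, 6, 7, 8] / [2, 5] / [4, 9];  Q = [1, 4, 5, 8, 9] / [2, 6] / [3, 7];  common shape = (5, 2, 2)

Row-insert the values π_1, π_2, … into P one at a time, bumping the leftmost entry strictly greater than the inserted value down to the next row. The recording tableau Q records, in position (i, j), the step at which that cell was added to P.
  Insert 4 (step 1): P = [4];  Q = [1]
  Insert 2 (step 2): P = [2] / [4];  Q = [1] / [2]
  Insert 1 (step 3): P = [1] / [2] / [4];  Q = [1] / [2] / [3]
  Insert 5 (step 4): P = [1, 5] / [2] / [4];  Q = [1, 4] / [2] / [3]
  Insert 9 (step 5): P = [1, 5, 9] / [2] / [4];  Q = [1, 4, 5] / [2] / [3]
  Insert 6 (step 6): P = [1, 5, 6] / [2, 9] / [4];  Q = [1, 4, 5] / [2, 6] / [3]
  Insert 3 (step 7): P = [1, 3, 6] / [2, 5] / [4, 9];  Q = [1, 4, 5] / [2, 6] / [3, 7]
  Insert 7 (step 8): P = [1, 3, 6, 7] / [2, 5] / [4, 9];  Q = [1, 4, 5, 8] / [2, 6] / [3, 7]
  Insert 8 (step 9): P = [1, 3, 6, 7, 8] / [2, 5] / [4, 9];  Q = [1, 4, 5, 8, 9] / [2, 6] / [3, 7]
Final shape: (5, 2, 2).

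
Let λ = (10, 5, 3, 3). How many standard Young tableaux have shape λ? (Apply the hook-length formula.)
# SYT of shape (10, 5, 3, 3) = 73256400

Hook-length formula: f^λ = n! / Π hook(c), product over all cells c of the Young diagram. For λ = (10, 5, 3, 3), n = 21 boxes. Hook lengths by row (left-to-right, top-to-bottom): [13, 12, 11, 8, 7, 5, 4, 3, 2, 1]; [7, 6, 5, 2, 1]; [4, 3, 2]; [3, 2, 1]. Product of hooks = 697426329600. So f^λ = 21! / 697426329600 = 51090942171709440000 / 697426329600 = 73256400.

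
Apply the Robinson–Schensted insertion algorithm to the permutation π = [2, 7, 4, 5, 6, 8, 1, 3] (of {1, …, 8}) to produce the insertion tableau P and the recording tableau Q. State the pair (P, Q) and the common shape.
P = [1, 3, 5, 6, 8] / [2, 4] / [7];  Q = [1, 2, 4, 5, 6] / [3, 8] / [7];  common shape = (5, 2, 1)

Row-insert the values π_1, π_2, … into P one at a time, bumping the leftmost entry strictly greater than the inserted value down to the next row. The recording tableau Q records, in position (i, j), the step at which that cell was added to P.
  Insert 2 (step 1): P = [2];  Q = [1]
  Insert 7 (step 2): P = [2, 7];  Q = [1, 2]
  Insert 4 (step 3): P = [2, 4] / [7];  Q = [1, 2] / [3]
  Insert 5 (step 4): P = [2, 4, 5] / [7];  Q = [1, 2, 4] / [3]
  Insert 6 (step 5): P = [2, 4, 5, 6] / [7];  Q = [1, 2, 4, 5] / [3]
  Insert 8 (step 6): P = [2, 4, 5, 6, 8] / [7];  Q = [1, 2, 4, 5, 6] / [3]
  Insert 1 (step 7): P = [1, 4, 5, 6, 8] / [2] / [7];  Q = [1, 2, 4, 5, 6] / [3] / [7]
  Insert 3 (step 8): P = [1, 3, 5, 6, 8] / [2, 4] / [7];  Q = [1, 2, 4, 5, 6] / [3, 8] / [7]
Final shape: (5, 2, 1).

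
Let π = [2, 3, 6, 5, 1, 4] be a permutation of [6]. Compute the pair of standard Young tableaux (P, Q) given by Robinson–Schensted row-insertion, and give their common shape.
P = [1, 3, 4] / [2, 5] / [6];  Q = [1, 2, 3] / [4, 6] / [5];  common shape = (3, 2, 1)

Row-insert the values π_1, π_2, … into P one at a time, bumping the leftmost entry strictly greater than the inserted value down to the next row. The recording tableau Q records, in position (i, j), the step at which that cell was added to P.
  Insert 2 (step 1): P = [2];  Q = [1]
  Insert 3 (step 2): P = [2, 3];  Q = [1, 2]
  Insert 6 (step 3): P = [2, 3, 6];  Q = [1, 2, 3]
  Insert 5 (step 4): P = [2, 3, 5] / [6];  Q = [1, 2, 3] / [4]
  Insert 1 (step 5): P = [1, 3, 5] / [2] / [6];  Q = [1, 2, 3] / [4] / [5]
  Insert 4 (step 6): P = [1, 3, 4] / [2, 5] / [6];  Q = [1, 2, 3] / [4, 6] / [5]
Final shape: (3, 2, 1).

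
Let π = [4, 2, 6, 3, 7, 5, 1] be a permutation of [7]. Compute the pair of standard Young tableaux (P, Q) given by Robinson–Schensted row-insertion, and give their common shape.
P = [1, 3, 5] / [2, 6, 7] / [4];  Q = [1, 3, 5] / [2, 4, 6] / [7];  common shape = (3, 3, 1)

Row-insert the values π_1, π_2, … into P one at a time, bumping the leftmost entry strictly greater than the inserted value down to the next row. The recording tableau Q records, in position (i, j), the step at which that cell was added to P.
  Insert 4 (step 1): P = [4];  Q = [1]
  Insert 2 (step 2): P = [2] / [4];  Q = [1] / [2]
  Insert 6 (step 3): P = [2, 6] / [4];  Q = [1, 3] / [2]
  Insert 3 (step 4): P = [2, 3] / [4, 6];  Q = [1, 3] / [2, 4]
  Insert 7 (step 5): P = [2, 3, 7] / [4, 6];  Q = [1, 3, 5] / [2, 4]
  Insert 5 (step 6): P = [2, 3, 5] / [4, 6, 7];  Q = [1, 3, 5] / [2, 4, 6]
  Insert 1 (step 7): P = [1, 3, 5] / [2, 6, 7] / [4];  Q = [1, 3, 5] / [2, 4, 6] / [7]
Final shape: (3, 3, 1).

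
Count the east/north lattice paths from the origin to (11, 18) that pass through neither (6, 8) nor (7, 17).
Number of paths = 23998911

Inclusion–exclusion. Total paths: C(29, 11) = 34597290. Through P₁: C(14, 6)·C(15, 5) = 9018009. Through P₂: C(24, 7)·C(5, 4) = 1730520. Since P₁ is strictly southwest of P₂, a monotone path through both must visit P₁ then P₂; paths through both = C(14, 6)·C(10, 1)·C(5, 4) = 150150. Avoid both = 34597290 − 9018009 − 1730520 + 150150 = 23998911.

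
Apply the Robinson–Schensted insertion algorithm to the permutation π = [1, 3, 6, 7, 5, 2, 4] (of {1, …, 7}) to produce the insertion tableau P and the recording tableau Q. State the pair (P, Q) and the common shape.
P = [1, 2, 4, 7] / [3, 5] / [6];  Q = [1, 2, 3, 4] / [5, 7] / [6];  common shape = (4, 2, 1)

Row-insert the values π_1, π_2, … into P one at a time, bumping the leftmost entry strictly greater than the inserted value down to the next row. The recording tableau Q records, in position (i, j), the step at which that cell was added to P.
  Insert 1 (step 1): P = [1];  Q = [1]
  Insert 3 (step 2): P = [1, 3];  Q = [1, 2]
  Insert 6 (step 3): P = [1, 3, 6];  Q = [1, 2, 3]
  Insert 7 (step 4): P = [1, 3, 6, 7];  Q = [1, 2, 3, 4]
  Insert 5 (step 5): P = [1, 3, 5, 7] / [6];  Q = [1, 2, 3, 4] / [5]
  Insert 2 (step 6): P = [1, 2, 5, 7] / [3] / [6];  Q = [1, 2, 3, 4] / [5] / [6]
  Insert 4 (step 7): P = [1, 2, 4, 7] / [3, 5] / [6];  Q = [1, 2, 3, 4] / [5, 7] / [6]
Final shape: (4, 2, 1).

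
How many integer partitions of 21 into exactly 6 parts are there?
p(21, 6 parts) = 110

Partitions of n into exactly k parts are in bijection with partitions of n − k into at most k parts (subtract 1 from each part). So p(21, exactly 6) = p(15, parts ≤ 6). Computing via the recurrence p(m, j) = p(m, j−1) + p(m−j, j) gives 110.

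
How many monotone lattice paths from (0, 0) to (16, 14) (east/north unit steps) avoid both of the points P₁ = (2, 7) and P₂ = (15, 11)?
Number of paths = 110674675

Inclusion–exclusion. Total paths: C(30, 16) = 145422675. Through P₁: C(9, 2)·C(21, 14) = 4186080. Through P₂: C(26, 15)·C(4, 1) = 30904640. Since P₁ is strictly southwest of P₂, a monotone path through both must visit P₁ then P₂; paths through both = C(9, 2)·C(17, 13)·C(4, 1) = 342720. Avoid both = 145422675 − 4186080 − 30904640 + 342720 = 110674675.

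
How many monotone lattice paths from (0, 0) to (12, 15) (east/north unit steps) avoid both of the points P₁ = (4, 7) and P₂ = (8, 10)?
Number of paths = 9078552

Inclusion–exclusion. Total paths: C(27, 12) = 17383860. Through P₁: C(11, 4)·C(16, 8) = 4247100. Through P₂: C(18, 8)·C(9, 4) = 5513508. Since P₁ is strictly southwest of P₂, a monotone path through both must visit P₁ then P₂; paths through both = C(11, 4)·C(7, 4)·C(9, 4) = 1455300. Avoid both = 17383860 − 4247100 − 5513508 + 1455300 = 9078552.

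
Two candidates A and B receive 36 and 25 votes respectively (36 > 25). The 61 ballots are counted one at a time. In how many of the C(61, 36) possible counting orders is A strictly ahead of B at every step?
Strict-lead orderings = 15863050492155867

Total orderings of the 61 votes with 36 for A: C(61, 36) = 87967825456500717. By the Bertrand ballot formula (Cycle Lemma / reflection principle), the number of orderings in which A is strictly ahead of B throughout is (p − q)/(p + q) · C(p + q, p) = (36 − 25)/(36 + 25) · 87967825456500717 = 15863050492155867.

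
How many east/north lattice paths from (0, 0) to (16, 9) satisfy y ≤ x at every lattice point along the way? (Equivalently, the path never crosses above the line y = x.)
Number of paths = 961400

By the reflection principle (André's argument), the number of monotone paths to (16, 9) with n ≤ m that never go above y = x is C(25, 16) − C(25, 17) = 2042975 − 1081575 = 961400.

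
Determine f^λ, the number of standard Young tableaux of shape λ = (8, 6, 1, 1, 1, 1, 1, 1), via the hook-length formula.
# SYT of shape (8, 6, 1, 1, 1, 1, 1, 1) = 11639628

Hook-length formula: f^λ = n! / Π hook(c), product over all cells c of the Young diagram. For λ = (8, 6, 1, 1, 1, 1, 1, 1), n = 20 boxes. Hook lengths by row (left-to-right, top-to-bottom): [15, 8, 7, 6, 5, 4, 2, 1]; [12, 5, 4, 3, 2, 1]; [6]; [5]; [4]; [3]; [2]; [1]. Product of hooks = 209018880000. So f^λ = 20! / 209018880000 = 2432902008176640000 / 209018880000 = 11639628.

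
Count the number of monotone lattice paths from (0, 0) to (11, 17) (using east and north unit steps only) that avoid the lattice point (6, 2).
Number of paths = 21040068

Total paths from (0, 0) to (11, 17): C(28, 11) = 21474180. Paths through (6, 2): (paths (0, 0) → (6, 2)) × (paths (6, 2) → (11, 17)) = C(8, 6) · C(20, 5) = 28 · 15504 = 434112. Avoidance count = 21474180 − 434112 = 21040068.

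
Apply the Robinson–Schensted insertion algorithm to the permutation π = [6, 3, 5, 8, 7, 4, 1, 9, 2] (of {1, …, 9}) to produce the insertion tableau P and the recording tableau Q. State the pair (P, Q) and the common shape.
P = [1, 2, 7, 9] / [3, 4] / [5, 8] / [6];  Q = [1, 3, 4, 8] / [2, 5] / [6, 9] / [7];  common shape = (4, 2, 2, 1)

Row-insert the values π_1, π_2, … into P one at a time, bumping the leftmost entry strictly greater than the inserted value down to the next row. The recording tableau Q records, in position (i, j), the step at which that cell was added to P.
  Insert 6 (step 1): P = [6];  Q = [1]
  Insert 3 (step 2): P = [3] / [6];  Q = [1] / [2]
  Insert 5 (step 3): P = [3, 5] / [6];  Q = [1, 3] / [2]
  Insert 8 (step 4): P = [3, 5, 8] / [6];  Q = [1, 3, 4] / [2]
  Insert 7 (step 5): P = [3, 5, 7] / [6, 8];  Q = [1, 3, 4] / [2, 5]
  Insert 4 (step 6): P = [3, 4, 7] / [5, 8] / [6];  Q = [1, 3, 4] / [2, 5] / [6]
  Insert 1 (step 7): P = [1, 4, 7] / [3, 8] / [5] / [6];  Q = [1, 3, 4] / [2, 5] / [6] / [7]
  Insert 9 (step 8): P = [1, 4, 7, 9] / [3, 8] / [5] / [6];  Q = [1, 3, 4, 8] / [2, 5] / [6] / [7]
  Insert 2 (step 9): P = [1, 2, 7, 9] / [3, 4] / [5, 8] / [6];  Q = [1, 3, 4, 8] / [2, 5] / [6, 9] / [7]
Final shape: (4, 2, 2, 1).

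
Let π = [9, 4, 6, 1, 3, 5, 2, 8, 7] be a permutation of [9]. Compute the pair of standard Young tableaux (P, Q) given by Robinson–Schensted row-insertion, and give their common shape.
P = [1, 2, 5, 7] / [3, 6, 8] / [4] / [9];  Q = [1, 3, 6, 8] / [2, 5, 9] / [4] / [7];  common shape = (4, 3, 1, 1)

Row-insert the values π_1, π_2, … into P one at a time, bumping the leftmost entry strictly greater than the inserted value down to the next row. The recording tableau Q records, in position (i, j), the step at which that cell was added to P.
  Insert 9 (step 1): P = [9];  Q = [1]
  Insert 4 (step 2): P = [4] / [9];  Q = [1] / [2]
  Insert 6 (step 3): P = [4, 6] / [9];  Q = [1, 3] / [2]
  Insert 1 (step 4): P = [1, 6] / [4] / [9];  Q = [1, 3] / [2] / [4]
  Insert 3 (step 5): P = [1, 3] / [4, 6] / [9];  Q = [1, 3] / [2, 5] / [4]
  Insert 5 (step 6): P = [1, 3, 5] / [4, 6] / [9];  Q = [1, 3, 6] / [2, 5] / [4]
  Insert 2 (step 7): P = [1, 2, 5] / [3, 6] / [4] / [9];  Q = [1, 3, 6] / [2, 5] / [4] / [7]
  Insert 8 (step 8): P = [1, 2, 5, 8] / [3, 6] / [4] / [9];  Q = [1, 3, 6, 8] / [2, 5] / [4] / [7]
  Insert 7 (step 9): P = [1, 2, 5, 7] / [3, 6, 8] / [4] / [9];  Q = [1, 3, 6, 8] / [2, 5, 9] / [4] / [7]
Final shape: (4, 3, 1, 1).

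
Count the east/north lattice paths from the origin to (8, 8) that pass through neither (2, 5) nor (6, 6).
Number of paths = 6192

Inclusion–exclusion. Total paths: C(16, 8) = 12870. Through P₁: C(7, 2)·C(9, 6) = 1764. Through P₂: C(12, 6)·C(4, 2) = 5544. Since P₁ is strictly southwest of P₂, a monotone path through both must visit P₁ then P₂; paths through both = C(7, 2)·C(5, 4)·C(4, 2) = 630. Avoid both = 12870 − 1764 − 5544 + 630 = 6192.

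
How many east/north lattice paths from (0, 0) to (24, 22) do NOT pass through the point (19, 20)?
Number of paths = 6442982561340

Total paths from (0, 0) to (24, 22): C(46, 24) = 7890371113950. Paths through (19, 20): (paths (0, 0) → (19, 20)) × (paths (19, 20) → (24, 22)) = C(39, 19) · C(7, 5) = 68923264410 · 21 = 1447388552610. Avoidance count = 7890371113950 − 1447388552610 = 6442982561340.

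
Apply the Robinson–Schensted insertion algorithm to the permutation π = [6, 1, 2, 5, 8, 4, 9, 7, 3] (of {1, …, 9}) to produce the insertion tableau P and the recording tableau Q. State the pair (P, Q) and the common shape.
P = [1, 2, 3, 7, 9] / [4, 8] / [5] / [6];  Q = [1, 3, 4, 5, 7] / [2, 8] / [6] / [9];  common shape = (5, 2, 1, 1)

Row-insert the values π_1, π_2, … into P one at a time, bumping the leftmost entry strictly greater than the inserted value down to the next row. The recording tableau Q records, in position (i, j), the step at which that cell was added to P.
  Insert 6 (step 1): P = [6];  Q = [1]
  Insert 1 (step 2): P = [1] / [6];  Q = [1] / [2]
  Insert 2 (step 3): P = [1, 2] / [6];  Q = [1, 3] / [2]
  Insert 5 (step 4): P = [1, 2, 5] / [6];  Q = [1, 3, 4] / [2]
  Insert 8 (step 5): P = [1, 2, 5, 8] / [6];  Q = [1, 3, 4, 5] / [2]
  Insert 4 (step 6): P = [1, 2, 4, 8] / [5] / [6];  Q = [1, 3, 4, 5] / [2] / [6]
  Insert 9 (step 7): P = [1, 2, 4, 8, 9] / [5] / [6];  Q = [1, 3, 4, 5, 7] / [2] / [6]
  Insert 7 (step 8): P = [1, 2, 4, 7, 9] / [5, 8] / [6];  Q = [1, 3, 4, 5, 7] / [2, 8] / [6]
  Insert 3 (step 9): P = [1, 2, 3, 7, 9] / [4, 8] / [5] / [6];  Q = [1, 3, 4, 5, 7] / [2, 8] / [6] / [9]
Final shape: (5, 2, 1, 1).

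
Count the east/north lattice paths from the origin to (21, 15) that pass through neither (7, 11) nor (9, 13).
Number of paths = 5442631804

Inclusion–exclusion. Total paths: C(36, 21) = 5567902560. Through P₁: C(18, 7)·C(18, 14) = 97381440. Through P₂: C(22, 9)·C(14, 12) = 45265220. Since P₁ is strictly southwest of P₂, a monotone path through both must visit P₁ then P₂; paths through both = C(18, 7)·C(4, 2)·C(14, 12) = 17375904. Avoid both = 5567902560 − 97381440 − 45265220 + 17375904 = 5442631804.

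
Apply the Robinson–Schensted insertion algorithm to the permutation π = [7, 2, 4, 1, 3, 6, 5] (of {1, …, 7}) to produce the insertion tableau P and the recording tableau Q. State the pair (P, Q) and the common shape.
P = [1, 3, 5] / [2, 4, 6] / [7];  Q = [1, 3, 6] / [2, 5, 7] / [4];  common shape = (3, 3, 1)

Row-insert the values π_1, π_2, … into P one at a time, bumping the leftmost entry strictly greater than the inserted value down to the next row. The recording tableau Q records, in position (i, j), the step at which that cell was added to P.
  Insert 7 (step 1): P = [7];  Q = [1]
  Insert 2 (step 2): P = [2] / [7];  Q = [1] / [2]
  Insert 4 (step 3): P = [2, 4] / [7];  Q = [1, 3] / [2]
  Insert 1 (step 4): P = [1, 4] / [2] / [7];  Q = [1, 3] / [2] / [4]
  Insert 3 (step 5): P = [1, 3] / [2, 4] / [7];  Q = [1, 3] / [2, 5] / [4]
  Insert 6 (step 6): P = [1, 3, 6] / [2, 4] / [7];  Q = [1, 3, 6] / [2, 5] / [4]
  Insert 5 (step 7): P = [1, 3, 5] / [2, 4, 6] / [7];  Q = [1, 3, 6] / [2, 5, 7] / [4]
Final shape: (3, 3, 1).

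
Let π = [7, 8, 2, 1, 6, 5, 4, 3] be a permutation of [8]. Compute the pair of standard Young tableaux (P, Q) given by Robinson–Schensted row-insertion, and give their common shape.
P = [1, 3] / [2, 4] / [5, 8] / [6] / [7];  Q = [1, 2] / [3, 5] / [4, 6] / [7] / [8];  common shape = (2, 2, 2, 1, 1)

Row-insert the values π_1, π_2, … into P one at a time, bumping the leftmost entry strictly greater than the inserted value down to the next row. The recording tableau Q records, in position (i, j), the step at which that cell was added to P.
  Insert 7 (step 1): P = [7];  Q = [1]
  Insert 8 (step 2): P = [7, 8];  Q = [1, 2]
  Insert 2 (step 3): P = [2, 8] / [7];  Q = [1, 2] / [3]
  Insert 1 (step 4): P = [1, 8] / [2] / [7];  Q = [1, 2] / [3] / [4]
  Insert 6 (step 5): P = [1, 6] / [2, 8] / [7];  Q = [1, 2] / [3, 5] / [4]
  Insert 5 (step 6): P = [1, 5] / [2, 6] / [7, 8];  Q = [1, 2] / [3, 5] / [4, 6]
  Insert 4 (step 7): P = [1, 4] / [2, 5] / [6, 8] / [7];  Q = [1, 2] / [3, 5] / [4, 6] / [7]
  Insert 3 (step 8): P = [1, 3] / [2, 4] / [5, 8] / [6] / [7];  Q = [1, 2] / [3, 5] / [4, 6] / [7] / [8]
Final shape: (2, 2, 2, 1, 1).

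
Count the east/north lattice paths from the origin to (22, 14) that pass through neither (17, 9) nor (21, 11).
Number of paths = 2680285680

Inclusion–exclusion. Total paths: C(36, 22) = 3796297200. Through P₁: C(26, 17)·C(10, 5) = 787386600. Through P₂: C(32, 21)·C(4, 1) = 516097920. Since P₁ is strictly southwest of P₂, a monotone path through both must visit P₁ then P₂; paths through both = C(26, 17)·C(6, 4)·C(4, 1) = 187473000. Avoid both = 3796297200 − 787386600 − 516097920 + 187473000 = 2680285680.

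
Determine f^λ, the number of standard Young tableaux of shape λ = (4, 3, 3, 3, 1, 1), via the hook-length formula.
# SYT of shape (4, 3, 3, 3, 1, 1) = 80080

Hook-length formula: f^λ = n! / Π hook(c), product over all cells c of the Young diagram. For λ = (4, 3, 3, 3, 1, 1), n = 15 boxes. Hook lengths by row (left-to-right, top-to-bottom): [9, 6, 5, 1]; [7, 4, 3]; [6, 3, 2]; [5, 2, 1]; [2]; [1]. Product of hooks = 16329600. So f^λ = 15! / 16329600 = 1307674368000 / 16329600 = 80080.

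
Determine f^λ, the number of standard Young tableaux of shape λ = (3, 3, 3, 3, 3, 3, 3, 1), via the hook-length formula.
# SYT of shape (3, 3, 3, 3, 3, 3, 3, 1) = 9145422

Hook-length formula: f^λ = n! / Π hook(c), product over all cells c of the Young diagram. For λ = (3, 3, 3, 3, 3, 3, 3, 1), n = 22 boxes. Hook lengths by row (left-to-right, top-to-bottom): [10, 8, 7]; [9, 7, 6]; [8, 6, 5]; [7, 5, 4]; [6, 4, 3]; [5, 3, 2]; [4, 2, 1]; [1]. Product of hooks = 122903101440000. So f^λ = 22! / 122903101440000 = 1124000727777607680000 / 122903101440000 = 9145422.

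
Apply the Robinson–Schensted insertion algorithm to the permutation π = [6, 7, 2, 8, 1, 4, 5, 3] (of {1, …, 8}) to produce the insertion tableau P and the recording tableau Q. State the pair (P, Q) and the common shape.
P = [1, 3, 5] / [2, 4, 8] / [6, 7];  Q = [1, 2, 4] / [3, 6, 7] / [5, 8];  common shape = (3, 3, 2)

Row-insert the values π_1, π_2, … into P one at a time, bumping the leftmost entry strictly greater than the inserted value down to the next row. The recording tableau Q records, in position (i, j), the step at which that cell was added to P.
  Insert 6 (step 1): P = [6];  Q = [1]
  Insert 7 (step 2): P = [6, 7];  Q = [1, 2]
  Insert 2 (step 3): P = [2, 7] / [6];  Q = [1, 2] / [3]
  Insert 8 (step 4): P = [2, 7, 8] / [6];  Q = [1, 2, 4] / [3]
  Insert 1 (step 5): P = [1, 7, 8] / [2] / [6];  Q = [1, 2, 4] / [3] / [5]
  Insert 4 (step 6): P = [1, 4, 8] / [2, 7] / [6];  Q = [1, 2, 4] / [3, 6] / [5]
  Insert 5 (step 7): P = [1, 4, 5] / [2, 7, 8] / [6];  Q = [1, 2, 4] / [3, 6, 7] / [5]
  Insert 3 (step 8): P = [1, 3, 5] / [2, 4, 8] / [6, 7];  Q = [1, 2, 4] / [3, 6, 7] / [5, 8]
Final shape: (3, 3, 2).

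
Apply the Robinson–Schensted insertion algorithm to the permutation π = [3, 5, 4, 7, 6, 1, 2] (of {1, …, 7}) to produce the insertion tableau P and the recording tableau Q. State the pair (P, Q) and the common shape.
P = [1, 2, 6] / [3, 4] / [5, 7];  Q = [1, 2, 4] / [3, 5] / [6, 7];  common shape = (3, 2, 2)

Row-insert the values π_1, π_2, … into P one at a time, bumping the leftmost entry strictly greater than the inserted value down to the next row. The recording tableau Q records, in position (i, j), the step at which that cell was added to P.
  Insert 3 (step 1): P = [3];  Q = [1]
  Insert 5 (step 2): P = [3, 5];  Q = [1, 2]
  Insert 4 (step 3): P = [3, 4] / [5];  Q = [1, 2] / [3]
  Insert 7 (step 4): P = [3, 4, 7] / [5];  Q = [1, 2, 4] / [3]
  Insert 6 (step 5): P = [3, 4, 6] / [5, 7];  Q = [1, 2, 4] / [3, 5]
  Insert 1 (step 6): P = [1, 4, 6] / [3, 7] / [5];  Q = [1, 2, 4] / [3, 5] / [6]
  Insert 2 (step 7): P = [1, 2, 6] / [3, 4] / [5, 7];  Q = [1, 2, 4] / [3, 5] / [6, 7]
Final shape: (3, 2, 2).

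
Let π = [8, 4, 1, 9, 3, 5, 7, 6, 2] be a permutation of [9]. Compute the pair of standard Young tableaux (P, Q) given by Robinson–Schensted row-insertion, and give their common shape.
P = [1, 2, 5, 6] / [3, 7] / [4, 9] / [8];  Q = [1, 4, 6, 7] / [2, 5] / [3, 8] / [9];  common shape = (4, 2, 2, 1)

Row-insert the values π_1, π_2, … into P one at a time, bumping the leftmost entry strictly greater than the inserted value down to the next row. The recording tableau Q records, in position (i, j), the step at which that cell was added to P.
  Insert 8 (step 1): P = [8];  Q = [1]
  Insert 4 (step 2): P = [4] / [8];  Q = [1] / [2]
  Insert 1 (step 3): P = [1] / [4] / [8];  Q = [1] / [2] / [3]
  Insert 9 (step 4): P = [1, 9] / [4] / [8];  Q = [1, 4] / [2] / [3]
  Insert 3 (step 5): P = [1, 3] / [4, 9] / [8];  Q = [1, 4] / [2, 5] / [3]
  Insert 5 (step 6): P = [1, 3, 5] / [4, 9] / [8];  Q = [1, 4, 6] / [2, 5] / [3]
  Insert 7 (step 7): P = [1, 3, 5, 7] / [4, 9] / [8];  Q = [1, 4, 6, 7] / [2, 5] / [3]
  Insert 6 (step 8): P = [1, 3, 5, 6] / [4, 7] / [8, 9];  Q = [1, 4, 6, 7] / [2, 5] / [3, 8]
  Insert 2 (step 9): P = [1, 2, 5, 6] / [3, 7] / [4, 9] / [8];  Q = [1, 4, 6, 7] / [2, 5] / [3, 8] / [9]
Final shape: (4, 2, 2, 1).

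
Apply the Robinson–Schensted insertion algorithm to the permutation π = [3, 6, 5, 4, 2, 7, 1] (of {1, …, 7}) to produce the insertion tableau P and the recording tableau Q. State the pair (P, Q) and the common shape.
P = [1, 4, 7] / [2] / [3] / [5] / [6];  Q = [1, 2, 6] / [3] / [4] / [5] / [7];  common shape = (3, 1, 1, 1, 1)

Row-insert the values π_1, π_2, … into P one at a time, bumping the leftmost entry strictly greater than the inserted value down to the next row. The recording tableau Q records, in position (i, j), the step at which that cell was added to P.
  Insert 3 (step 1): P = [3];  Q = [1]
  Insert 6 (step 2): P = [3, 6];  Q = [1, 2]
  Insert 5 (step 3): P = [3, 5] / [6];  Q = [1, 2] / [3]
  Insert 4 (step 4): P = [3, 4] / [5] / [6];  Q = [1, 2] / [3] / [4]
  Insert 2 (step 5): P = [2, 4] / [3] / [5] / [6];  Q = [1, 2] / [3] / [4] / [5]
  Insert 7 (step 6): P = [2, 4, 7] / [3] / [5] / [6];  Q = [1, 2, 6] / [3] / [4] / [5]
  Insert 1 (step 7): P = [1, 4, 7] / [2] / [3] / [5] / [6];  Q = [1, 2, 6] / [3] / [4] / [5] / [7]
Final shape: (3, 1, 1, 1, 1).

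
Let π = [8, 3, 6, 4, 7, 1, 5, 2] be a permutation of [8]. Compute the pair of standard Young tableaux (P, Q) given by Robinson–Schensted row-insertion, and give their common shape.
P = [1, 2, 5] / [3, 4] / [6, 7] / [8];  Q = [1, 3, 5] / [2, 7] / [4, 8] / [6];  common shape = (3, 2, 2, 1)

Row-insert the values π_1, π_2, … into P one at a time, bumping the leftmost entry strictly greater than the inserted value down to the next row. The recording tableau Q records, in position (i, j), the step at which that cell was added to P.
  Insert 8 (step 1): P = [8];  Q = [1]
  Insert 3 (step 2): P = [3] / [8];  Q = [1] / [2]
  Insert 6 (step 3): P = [3, 6] / [8];  Q = [1, 3] / [2]
  Insert 4 (step 4): P = [3, 4] / [6] / [8];  Q = [1, 3] / [2] / [4]
  Insert 7 (step 5): P = [3, 4, 7] / [6] / [8];  Q = [1, 3, 5] / [2] / [4]
  Insert 1 (step 6): P = [1, 4, 7] / [3] / [6] / [8];  Q = [1, 3, 5] / [2] / [4] / [6]
  Insert 5 (step 7): P = [1, 4, 5] / [3, 7] / [6] / [8];  Q = [1, 3, 5] / [2, 7] / [4] / [6]
  Insert 2 (step 8): P = [1, 2, 5] / [3, 4] / [6, 7] / [8];  Q = [1, 3, 5] / [2, 7] / [4, 8] / [6]
Final shape: (3, 2, 2, 1).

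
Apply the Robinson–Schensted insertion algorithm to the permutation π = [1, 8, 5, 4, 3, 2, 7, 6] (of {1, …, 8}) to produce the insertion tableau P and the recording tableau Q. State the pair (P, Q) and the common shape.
P = [1, 2, 6] / [3, 7] / [4] / [5] / [8];  Q = [1, 2, 7] / [3, 8] / [4] / [5] / [6];  common shape = (3, 2, 1, 1, 1)

Row-insert the values π_1, π_2, … into P one at a time, bumping the leftmost entry strictly greater than the inserted value down to the next row. The recording tableau Q records, in position (i, j), the step at which that cell was added to P.
  Insert 1 (step 1): P = [1];  Q = [1]
  Insert 8 (step 2): P = [1, 8];  Q = [1, 2]
  Insert 5 (step 3): P = [1, 5] / [8];  Q = [1, 2] / [3]
  Insert 4 (step 4): P = [1, 4] / [5] / [8];  Q = [1, 2] / [3] / [4]
  Insert 3 (step 5): P = [1, 3] / [4] / [5] / [8];  Q = [1, 2] / [3] / [4] / [5]
  Insert 2 (step 6): P = [1, 2] / [3] / [4] / [5] / [8];  Q = [1, 2] / [3] / [4] / [5] / [6]
  Insert 7 (step 7): P = [1, 2, 7] / [3] / [4] / [5] / [8];  Q = [1, 2, 7] / [3] / [4] / [5] / [6]
  Insert 6 (step 8): P = [1, 2, 6] / [3, 7] / [4] / [5] / [8];  Q = [1, 2, 7] / [3, 8] / [4] / [5] / [6]
Final shape: (3, 2, 1, 1, 1).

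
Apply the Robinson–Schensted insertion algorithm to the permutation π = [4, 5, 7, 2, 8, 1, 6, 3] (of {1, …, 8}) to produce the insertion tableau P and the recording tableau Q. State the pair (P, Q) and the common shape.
P = [1, 3, 6, 8] / [2, 5] / [4, 7];  Q = [1, 2, 3, 5] / [4, 7] / [6, 8];  common shape = (4, 2, 2)

Row-insert the values π_1, π_2, … into P one at a time, bumping the leftmost entry strictly greater than the inserted value down to the next row. The recording tableau Q records, in position (i, j), the step at which that cell was added to P.
  Insert 4 (step 1): P = [4];  Q = [1]
  Insert 5 (step 2): P = [4, 5];  Q = [1, 2]
  Insert 7 (step 3): P = [4, 5, 7];  Q = [1, 2, 3]
  Insert 2 (step 4): P = [2, 5, 7] / [4];  Q = [1, 2, 3] / [4]
  Insert 8 (step 5): P = [2, 5, 7, 8] / [4];  Q = [1, 2, 3, 5] / [4]
  Insert 1 (step 6): P = [1, 5, 7, 8] / [2] / [4];  Q = [1, 2, 3, 5] / [4] / [6]
  Insert 6 (step 7): P = [1, 5, 6, 8] / [2, 7] / [4];  Q = [1, 2, 3, 5] / [4, 7] / [6]
  Insert 3 (step 8): P = [1, 3, 6, 8] / [2, 5] / [4, 7];  Q = [1, 2, 3, 5] / [4, 7] / [6, 8]
Final shape: (4, 2, 2).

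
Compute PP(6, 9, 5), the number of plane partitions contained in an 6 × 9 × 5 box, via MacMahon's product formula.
PP(6, 9, 5) = 72261531710368

Evaluate the triple product over i = 1..6, j = 1..9, k = 1..5. The factors are (2/1) · (3/2) · (4/3) · (5/4) · (6/5) · (3/2) · (4/3) · (5/4) · … (270 factors total). The numerators and denominators telescope so the product is an integer; carrying out the multiplication exactly gives PP(6, 9, 5) = 72261531710368.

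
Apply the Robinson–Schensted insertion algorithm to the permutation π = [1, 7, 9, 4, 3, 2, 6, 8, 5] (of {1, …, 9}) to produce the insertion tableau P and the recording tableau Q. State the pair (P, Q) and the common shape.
P = [1, 2, 5, 8] / [3, 6] / [4, 9] / [7];  Q = [1, 2, 3, 8] / [4, 7] / [5, 9] / [6];  common shape = (4, 2, 2, 1)

Row-insert the values π_1, π_2, … into P one at a time, bumping the leftmost entry strictly greater than the inserted value down to the next row. The recording tableau Q records, in position (i, j), the step at which that cell was added to P.
  Insert 1 (step 1): P = [1];  Q = [1]
  Insert 7 (step 2): P = [1, 7];  Q = [1, 2]
  Insert 9 (step 3): P = [1, 7, 9];  Q = [1, 2, 3]
  Insert 4 (step 4): P = [1, 4, 9] / [7];  Q = [1, 2, 3] / [4]
  Insert 3 (step 5): P = [1, 3, 9] / [4] / [7];  Q = [1, 2, 3] / [4] / [5]
  Insert 2 (step 6): P = [1, 2, 9] / [3] / [4] / [7];  Q = [1, 2, 3] / [4] / [5] / [6]
  Insert 6 (step 7): P = [1, 2, 6] / [3, 9] / [4] / [7];  Q = [1, 2, 3] / [4, 7] / [5] / [6]
  Insert 8 (step 8): P = [1, 2, 6, 8] / [3, 9] / [4] / [7];  Q = [1, 2, 3, 8] / [4, 7] / [5] / [6]
  Insert 5 (step 9): P = [1, 2, 5, 8] / [3, 6] / [4, 9] / [7];  Q = [1, 2, 3, 8] / [4, 7] / [5, 9] / [6]
Final shape: (4, 2, 2, 1).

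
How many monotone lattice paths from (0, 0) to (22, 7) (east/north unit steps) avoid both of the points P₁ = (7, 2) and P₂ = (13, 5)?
Number of paths = 697716

Inclusion–exclusion. Total paths: C(29, 22) = 1560780. Through P₁: C(9, 7)·C(20, 15) = 558144. Through P₂: C(18, 13)·C(11, 9) = 471240. Since P₁ is strictly southwest of P₂, a monotone path through both must visit P₁ then P₂; paths through both = C(9, 7)·C(9, 6)·C(11, 9) = 166320. Avoid both = 1560780 − 558144 − 471240 + 166320 = 697716.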